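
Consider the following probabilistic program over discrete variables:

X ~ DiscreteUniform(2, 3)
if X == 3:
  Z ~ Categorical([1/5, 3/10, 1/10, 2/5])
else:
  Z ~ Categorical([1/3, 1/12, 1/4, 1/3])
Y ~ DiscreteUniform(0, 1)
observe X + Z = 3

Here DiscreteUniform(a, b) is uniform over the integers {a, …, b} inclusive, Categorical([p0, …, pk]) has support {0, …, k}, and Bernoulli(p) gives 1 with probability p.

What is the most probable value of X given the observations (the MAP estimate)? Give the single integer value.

argmax_v P(X = v | obs) = 3

Enumerate traces; 4 have nonzero weight after conditioning:
  (X=2, Z=1, Y=0) weight 1/48
  (X=2, Z=1, Y=1) weight 1/48
  (X=3, Z=0, Y=0) weight 1/20
  (X=3, Z=0, Y=1) weight 1/20
Group by X:
  weight(X=2) = 1/24
  weight(X=3) = 1/10
Total weight = 1/24 + 1/10 = 17/120
P(X=2 | obs) = 1/24 / 17/120 = 5/17
P(X=3 | obs) = 1/10 / 17/120 = 12/17
argmax = 3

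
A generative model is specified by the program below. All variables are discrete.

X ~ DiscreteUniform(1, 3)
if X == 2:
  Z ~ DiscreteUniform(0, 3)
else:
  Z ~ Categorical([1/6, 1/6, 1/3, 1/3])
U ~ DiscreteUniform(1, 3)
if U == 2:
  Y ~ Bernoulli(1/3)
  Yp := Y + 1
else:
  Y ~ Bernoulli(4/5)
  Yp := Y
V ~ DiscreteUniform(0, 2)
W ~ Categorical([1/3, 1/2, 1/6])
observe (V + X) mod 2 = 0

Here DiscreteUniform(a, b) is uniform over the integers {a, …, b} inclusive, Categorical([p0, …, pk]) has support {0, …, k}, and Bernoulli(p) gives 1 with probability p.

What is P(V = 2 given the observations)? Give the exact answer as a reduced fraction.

Enumerate traces; 288 have nonzero weight after conditioning:
  (X=1, Z=0, U=1, Y=0, V=1, W=0) weight 1/2430
  (X=1, Z=0, U=1, Y=0, V=1, W=1) weight 1/1620
  (X=1, Z=0, U=1, Y=0, V=1, W=2) weight 1/4860
  (X=1, Z=0, U=1, Y=1, V=1, W=0) weight 2/1215
  (X=1, Z=0, U=1, Y=1, V=1, W=1) weight 1/405
  (X=1, Z=0, U=1, Y=1, V=1, W=2) weight 1/1215
  (X=1, Z=0, U=2, Y=0, V=1, W=0) weight 1/729
  (X=1, Z=0, U=2, Y=0, V=1, W=1) weight 1/486
  (X=2, Z=0, U=1, Y=0, V=0, W=0) weight 1/1620
  (X=2, Z=0, U=1, Y=0, V=2, W=0) weight 1/1620
  … 278 more
Group by V:
  weight(V=0) = 1/9
  weight(V=1) = 2/9
  weight(V=2) = 1/9
Total weight = 1/9 + 2/9 + 1/9 = 4/9
P(V=0 | obs) = 1/9 / 4/9 = 1/4
P(V=1 | obs) = 2/9 / 4/9 = 1/2
P(V=2 | obs) = 1/9 / 4/9 = 1/4

P(V = 2 | obs) = 1/4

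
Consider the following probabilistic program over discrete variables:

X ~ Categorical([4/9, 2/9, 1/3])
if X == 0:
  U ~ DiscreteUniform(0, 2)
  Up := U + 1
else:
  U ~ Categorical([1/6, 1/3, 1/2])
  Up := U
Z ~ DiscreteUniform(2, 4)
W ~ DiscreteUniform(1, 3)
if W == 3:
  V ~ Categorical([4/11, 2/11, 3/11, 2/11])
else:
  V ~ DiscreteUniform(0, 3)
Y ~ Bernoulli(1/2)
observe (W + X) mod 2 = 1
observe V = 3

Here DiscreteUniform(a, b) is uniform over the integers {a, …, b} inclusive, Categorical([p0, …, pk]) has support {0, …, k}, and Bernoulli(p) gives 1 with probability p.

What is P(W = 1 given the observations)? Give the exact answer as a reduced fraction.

Enumerate traces; 90 have nonzero weight after conditioning:
  (X=0, U=0, Z=2, W=1, V=3, Y=0) weight 1/486
  (X=0, U=0, Z=2, W=1, V=3, Y=1) weight 1/486
  (X=0, U=0, Z=2, W=3, V=3, Y=0) weight 4/2673
  (X=0, U=0, Z=2, W=3, V=3, Y=1) weight 4/2673
  (X=0, U=0, Z=3, W=1, V=3, Y=0) weight 1/486
  (X=0, U=0, Z=3, W=1, V=3, Y=1) weight 1/486
  (X=0, U=0, Z=3, W=3, V=3, Y=0) weight 4/2673
  (X=0, U=0, Z=3, W=3, V=3, Y=1) weight 4/2673
  (X=1, U=0, Z=2, W=2, V=3, Y=0) weight 1/1944
  … 81 more
Group by W:
  weight(W=1) = 7/108
  weight(W=2) = 1/54
  weight(W=3) = 14/297
Total weight = 7/108 + 1/54 + 14/297 = 155/1188
P(W=1 | obs) = 7/108 / 155/1188 = 77/155
P(W=2 | obs) = 1/54 / 155/1188 = 22/155
P(W=3 | obs) = 14/297 / 155/1188 = 56/155

P(W = 1 | obs) = 77/155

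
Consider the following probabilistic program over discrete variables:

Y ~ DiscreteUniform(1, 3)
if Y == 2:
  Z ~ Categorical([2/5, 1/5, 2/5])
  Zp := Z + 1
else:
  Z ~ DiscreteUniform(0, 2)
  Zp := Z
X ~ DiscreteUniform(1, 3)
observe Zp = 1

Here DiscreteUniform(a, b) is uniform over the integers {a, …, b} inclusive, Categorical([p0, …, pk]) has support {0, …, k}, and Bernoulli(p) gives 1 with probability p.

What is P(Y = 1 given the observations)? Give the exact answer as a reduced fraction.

Enumerate traces; 9 have nonzero weight after conditioning:
  (Y=1, Z=1, X=1) weight 1/27
  (Y=1, Z=1, X=2) weight 1/27
  (Y=1, Z=1, X=3) weight 1/27
  (Y=2, Z=0, X=1) weight 2/45
  (Y=2, Z=0, X=2) weight 2/45
  (Y=2, Z=0, X=3) weight 2/45
  (Y=3, Z=1, X=1) weight 1/27
  (Y=3, Z=1, X=2) weight 1/27
  … 1 more
Group by Y:
  weight(Y=1) = 1/9
  weight(Y=2) = 2/15
  weight(Y=3) = 1/9
Total weight = 1/9 + 2/15 + 1/9 = 16/45
P(Y=1 | obs) = 1/9 / 16/45 = 5/16
P(Y=2 | obs) = 2/15 / 16/45 = 3/8
P(Y=3 | obs) = 1/9 / 16/45 = 5/16

P(Y = 1 | obs) = 5/16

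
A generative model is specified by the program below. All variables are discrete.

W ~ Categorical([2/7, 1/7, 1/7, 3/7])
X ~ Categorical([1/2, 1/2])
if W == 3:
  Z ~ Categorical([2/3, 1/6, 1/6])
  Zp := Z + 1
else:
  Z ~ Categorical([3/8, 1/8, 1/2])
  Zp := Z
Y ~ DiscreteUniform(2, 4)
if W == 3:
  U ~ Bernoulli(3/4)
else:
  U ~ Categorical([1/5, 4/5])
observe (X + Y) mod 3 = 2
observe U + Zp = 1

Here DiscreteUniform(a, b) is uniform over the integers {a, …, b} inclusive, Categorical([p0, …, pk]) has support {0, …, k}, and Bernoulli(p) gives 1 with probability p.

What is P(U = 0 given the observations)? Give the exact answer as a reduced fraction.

Enumerate traces; 14 have nonzero weight after conditioning:
  (W=0, X=0, Z=0, Y=2, U=1) weight 1/70
  (W=0, X=0, Z=1, Y=2, U=0) weight 1/840
  (W=0, X=1, Z=0, Y=4, U=1) weight 1/70
  (W=0, X=1, Z=1, Y=4, U=0) weight 1/840
  (W=1, X=0, Z=0, Y=2, U=1) weight 1/140
  (W=1, X=0, Z=1, Y=2, U=0) weight 1/1680
  (W=1, X=1, Z=0, Y=4, U=1) weight 1/140
  (W=1, X=1, Z=1, Y=4, U=0) weight 1/1680
  … 6 more
Group by U:
  weight(U=0) = 1/35
  weight(U=1) = 2/35
Total weight = 1/35 + 2/35 = 3/35
P(U=0 | obs) = 1/35 / 3/35 = 1/3
P(U=1 | obs) = 2/35 / 3/35 = 2/3

P(U = 0 | obs) = 1/3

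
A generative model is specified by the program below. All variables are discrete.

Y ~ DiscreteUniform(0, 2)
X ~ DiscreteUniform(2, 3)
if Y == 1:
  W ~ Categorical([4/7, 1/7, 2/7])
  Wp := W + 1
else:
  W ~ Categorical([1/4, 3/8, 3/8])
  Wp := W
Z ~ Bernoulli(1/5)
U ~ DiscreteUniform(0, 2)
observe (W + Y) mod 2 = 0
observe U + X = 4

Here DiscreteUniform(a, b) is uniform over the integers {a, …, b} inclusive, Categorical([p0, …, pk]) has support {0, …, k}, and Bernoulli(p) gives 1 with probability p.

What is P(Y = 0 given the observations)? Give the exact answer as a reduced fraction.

Enumerate traces; 20 have nonzero weight after conditioning:
  (Y=0, X=2, W=0, Z=0, U=2) weight 1/90
  (Y=0, X=2, W=0, Z=1, U=2) weight 1/360
  (Y=0, X=2, W=2, Z=0, U=2) weight 1/60
  (Y=0, X=2, W=2, Z=1, U=2) weight 1/240
  (Y=0, X=3, W=0, Z=0, U=1) weight 1/90
  (Y=0, X=3, W=0, Z=1, U=1) weight 1/360
  (Y=0, X=3, W=2, Z=0, U=1) weight 1/60
  (Y=0, X=3, W=2, Z=1, U=1) weight 1/240
  (Y=1, X=2, W=1, Z=0, U=2) weight 2/315
  (Y=2, X=2, W=0, Z=0, U=2) weight 1/90
  … 10 more
Group by Y:
  weight(Y=0) = 5/72
  weight(Y=1) = 1/63
  weight(Y=2) = 5/72
Total weight = 5/72 + 1/63 + 5/72 = 13/84
P(Y=0 | obs) = 5/72 / 13/84 = 35/78
P(Y=1 | obs) = 1/63 / 13/84 = 4/39
P(Y=2 | obs) = 5/72 / 13/84 = 35/78

P(Y = 0 | obs) = 35/78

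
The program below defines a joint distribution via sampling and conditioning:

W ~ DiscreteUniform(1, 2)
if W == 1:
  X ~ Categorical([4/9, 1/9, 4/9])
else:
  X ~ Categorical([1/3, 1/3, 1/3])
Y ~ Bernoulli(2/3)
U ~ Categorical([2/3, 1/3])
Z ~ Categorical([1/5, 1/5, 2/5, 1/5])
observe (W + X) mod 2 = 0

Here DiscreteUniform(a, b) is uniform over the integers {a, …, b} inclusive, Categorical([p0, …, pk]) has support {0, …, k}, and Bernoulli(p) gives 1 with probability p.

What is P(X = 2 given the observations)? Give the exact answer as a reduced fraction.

Enumerate traces; 48 have nonzero weight after conditioning:
  (W=1, X=1, Y=0, U=0, Z=0) weight 1/405
  (W=1, X=1, Y=0, U=0, Z=1) weight 1/405
  (W=1, X=1, Y=0, U=0, Z=2) weight 2/405
  (W=1, X=1, Y=0, U=0, Z=3) weight 1/405
  (W=1, X=1, Y=0, U=1, Z=0) weight 1/810
  (W=1, X=1, Y=0, U=1, Z=1) weight 1/810
  (W=1, X=1, Y=0, U=1, Z=2) weight 1/405
  (W=1, X=1, Y=0, U=1, Z=3) weight 1/810
  (W=2, X=0, Y=0, U=0, Z=0) weight 1/135
  (W=2, X=2, Y=0, U=0, Z=0) weight 1/135
  … 38 more
Group by X:
  weight(X=0) = 1/6
  weight(X=1) = 1/18
  weight(X=2) = 1/6
Total weight = 1/6 + 1/18 + 1/6 = 7/18
P(X=0 | obs) = 1/6 / 7/18 = 3/7
P(X=1 | obs) = 1/18 / 7/18 = 1/7
P(X=2 | obs) = 1/6 / 7/18 = 3/7

P(X = 2 | obs) = 3/7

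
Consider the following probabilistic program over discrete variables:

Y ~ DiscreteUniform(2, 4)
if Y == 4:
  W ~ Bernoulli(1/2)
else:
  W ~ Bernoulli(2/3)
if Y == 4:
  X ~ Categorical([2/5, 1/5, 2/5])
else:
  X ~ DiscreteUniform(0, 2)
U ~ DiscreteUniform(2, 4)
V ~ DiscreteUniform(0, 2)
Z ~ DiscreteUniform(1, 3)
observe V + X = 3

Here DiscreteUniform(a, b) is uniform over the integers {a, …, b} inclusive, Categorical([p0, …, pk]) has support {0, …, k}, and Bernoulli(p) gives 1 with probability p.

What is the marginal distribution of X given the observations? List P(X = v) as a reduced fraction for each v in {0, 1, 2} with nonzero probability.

P(X=1) = 13/29, P(X=2) = 16/29

Enumerate traces; 108 have nonzero weight after conditioning:
  (Y=2, W=0, X=1, U=2, V=2, Z=1) weight 1/729
  (Y=2, W=0, X=1, U=2, V=2, Z=2) weight 1/729
  (Y=2, W=0, X=1, U=2, V=2, Z=3) weight 1/729
  (Y=2, W=0, X=1, U=3, V=2, Z=1) weight 1/729
  (Y=2, W=0, X=1, U=3, V=2, Z=2) weight 1/729
  (Y=2, W=0, X=1, U=3, V=2, Z=3) weight 1/729
  (Y=2, W=0, X=1, U=4, V=2, Z=1) weight 1/729
  (Y=2, W=0, X=1, U=4, V=2, Z=2) weight 1/729
  (Y=2, W=0, X=2, U=2, V=1, Z=1) weight 1/729
  … 99 more
Group by X:
  weight(X=1) = 13/135
  weight(X=2) = 16/135
Total weight = 13/135 + 16/135 = 29/135
P(X=1 | obs) = 13/135 / 29/135 = 13/29
P(X=2 | obs) = 16/135 / 29/135 = 16/29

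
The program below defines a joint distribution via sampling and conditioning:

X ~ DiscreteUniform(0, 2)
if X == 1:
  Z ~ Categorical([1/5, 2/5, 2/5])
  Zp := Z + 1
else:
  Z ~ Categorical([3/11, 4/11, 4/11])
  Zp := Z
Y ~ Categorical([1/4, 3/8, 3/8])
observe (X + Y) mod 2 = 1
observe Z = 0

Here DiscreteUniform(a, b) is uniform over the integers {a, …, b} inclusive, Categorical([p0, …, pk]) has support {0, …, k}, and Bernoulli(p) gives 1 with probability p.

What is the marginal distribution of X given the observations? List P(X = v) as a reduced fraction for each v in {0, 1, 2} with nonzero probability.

Enumerate traces; 4 have nonzero weight after conditioning:
  (X=0, Z=0, Y=1) weight 3/88
  (X=1, Z=0, Y=0) weight 1/60
  (X=1, Z=0, Y=2) weight 1/40
  (X=2, Z=0, Y=1) weight 3/88
Group by X:
  weight(X=0) = 3/88
  weight(X=1) = 1/24
  weight(X=2) = 3/88
Total weight = 3/88 + 1/24 + 3/88 = 29/264
P(X=0 | obs) = 3/88 / 29/264 = 9/29
P(X=1 | obs) = 1/24 / 29/264 = 11/29
P(X=2 | obs) = 3/88 / 29/264 = 9/29

P(X=0) = 9/29, P(X=1) = 11/29, P(X=2) = 9/29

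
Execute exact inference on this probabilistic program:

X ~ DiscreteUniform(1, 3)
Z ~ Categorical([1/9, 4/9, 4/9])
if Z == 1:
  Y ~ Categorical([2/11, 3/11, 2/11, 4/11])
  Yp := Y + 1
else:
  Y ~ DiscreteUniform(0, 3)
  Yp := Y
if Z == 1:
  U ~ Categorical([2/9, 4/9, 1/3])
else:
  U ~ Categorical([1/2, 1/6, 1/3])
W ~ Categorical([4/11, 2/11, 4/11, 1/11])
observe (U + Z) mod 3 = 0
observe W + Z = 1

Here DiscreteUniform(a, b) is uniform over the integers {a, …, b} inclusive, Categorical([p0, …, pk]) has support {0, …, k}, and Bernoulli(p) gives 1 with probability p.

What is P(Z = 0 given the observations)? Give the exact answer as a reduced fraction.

Enumerate traces; 24 have nonzero weight after conditioning:
  (X=1, Z=0, Y=0, U=0, W=1) weight 1/1188
  (X=1, Z=0, Y=1, U=0, W=1) weight 1/1188
  (X=1, Z=0, Y=2, U=0, W=1) weight 1/1188
  (X=1, Z=0, Y=3, U=0, W=1) weight 1/1188
  (X=1, Z=1, Y=0, U=2, W=0) weight 32/9801
  (X=1, Z=1, Y=1, U=2, W=0) weight 16/3267
  (X=1, Z=1, Y=2, U=2, W=0) weight 32/9801
  (X=1, Z=1, Y=3, U=2, W=0) weight 64/9801
  … 16 more
Group by Z:
  weight(Z=0) = 1/99
  weight(Z=1) = 16/297
Total weight = 1/99 + 16/297 = 19/297
P(Z=0 | obs) = 1/99 / 19/297 = 3/19
P(Z=1 | obs) = 16/297 / 19/297 = 16/19

P(Z = 0 | obs) = 3/19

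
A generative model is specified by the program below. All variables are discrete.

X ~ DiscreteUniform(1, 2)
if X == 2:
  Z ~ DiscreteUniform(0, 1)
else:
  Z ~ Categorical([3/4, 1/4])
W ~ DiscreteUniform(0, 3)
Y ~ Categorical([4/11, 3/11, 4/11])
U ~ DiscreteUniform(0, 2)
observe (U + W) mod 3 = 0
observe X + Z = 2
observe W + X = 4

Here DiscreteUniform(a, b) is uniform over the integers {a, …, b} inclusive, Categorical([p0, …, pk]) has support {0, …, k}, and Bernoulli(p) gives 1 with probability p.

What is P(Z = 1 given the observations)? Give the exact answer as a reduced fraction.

Enumerate traces; 6 have nonzero weight after conditioning:
  (X=1, Z=1, W=3, Y=0, U=0) weight 1/264
  (X=1, Z=1, W=3, Y=1, U=0) weight 1/352
  (X=1, Z=1, W=3, Y=2, U=0) weight 1/264
  (X=2, Z=0, W=2, Y=0, U=1) weight 1/132
  (X=2, Z=0, W=2, Y=1, U=1) weight 1/176
  (X=2, Z=0, W=2, Y=2, U=1) weight 1/132
Group by Z:
  weight(Z=0) = 1/48
  weight(Z=1) = 1/96
Total weight = 1/48 + 1/96 = 1/32
P(Z=0 | obs) = 1/48 / 1/32 = 2/3
P(Z=1 | obs) = 1/96 / 1/32 = 1/3

P(Z = 1 | obs) = 1/3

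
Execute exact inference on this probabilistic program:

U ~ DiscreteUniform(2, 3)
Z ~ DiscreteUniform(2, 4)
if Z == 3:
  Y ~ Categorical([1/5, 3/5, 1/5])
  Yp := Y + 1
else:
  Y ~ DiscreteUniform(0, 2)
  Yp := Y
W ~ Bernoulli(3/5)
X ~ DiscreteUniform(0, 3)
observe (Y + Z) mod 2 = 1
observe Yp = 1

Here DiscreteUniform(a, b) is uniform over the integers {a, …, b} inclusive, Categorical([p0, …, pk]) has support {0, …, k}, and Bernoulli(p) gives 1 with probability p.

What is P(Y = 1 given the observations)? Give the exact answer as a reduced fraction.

P(Y = 1 | obs) = 10/13

Enumerate traces; 48 have nonzero weight after conditioning:
  (U=2, Z=2, Y=1, W=0, X=0) weight 1/180
  (U=2, Z=2, Y=1, W=0, X=1) weight 1/180
  (U=2, Z=2, Y=1, W=0, X=2) weight 1/180
  (U=2, Z=2, Y=1, W=0, X=3) weight 1/180
  (U=2, Z=2, Y=1, W=1, X=0) weight 1/120
  (U=2, Z=2, Y=1, W=1, X=1) weight 1/120
  (U=2, Z=2, Y=1, W=1, X=2) weight 1/120
  (U=2, Z=2, Y=1, W=1, X=3) weight 1/120
  (U=2, Z=3, Y=0, W=0, X=0) weight 1/300
  … 39 more
Group by Y:
  weight(Y=0) = 1/15
  weight(Y=1) = 2/9
Total weight = 1/15 + 2/9 = 13/45
P(Y=0 | obs) = 1/15 / 13/45 = 3/13
P(Y=1 | obs) = 2/9 / 13/45 = 10/13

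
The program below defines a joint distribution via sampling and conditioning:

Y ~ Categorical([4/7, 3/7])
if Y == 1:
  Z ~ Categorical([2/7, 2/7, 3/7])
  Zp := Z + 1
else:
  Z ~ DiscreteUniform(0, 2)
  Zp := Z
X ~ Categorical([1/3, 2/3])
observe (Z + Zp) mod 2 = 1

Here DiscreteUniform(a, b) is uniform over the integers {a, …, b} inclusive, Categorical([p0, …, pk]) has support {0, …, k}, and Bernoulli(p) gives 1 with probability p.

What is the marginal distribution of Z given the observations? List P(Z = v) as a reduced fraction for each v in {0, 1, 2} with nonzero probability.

P(Z=0) = 2/7, P(Z=1) = 2/7, P(Z=2) = 3/7

Enumerate traces; 6 have nonzero weight after conditioning:
  (Y=1, Z=0, X=0) weight 2/49
  (Y=1, Z=0, X=1) weight 4/49
  (Y=1, Z=1, X=0) weight 2/49
  (Y=1, Z=1, X=1) weight 4/49
  (Y=1, Z=2, X=0) weight 3/49
  (Y=1, Z=2, X=1) weight 6/49
Group by Z:
  weight(Z=0) = 6/49
  weight(Z=1) = 6/49
  weight(Z=2) = 9/49
Total weight = 6/49 + 6/49 + 9/49 = 3/7
P(Z=0 | obs) = 6/49 / 3/7 = 2/7
P(Z=1 | obs) = 6/49 / 3/7 = 2/7
P(Z=2 | obs) = 9/49 / 3/7 = 3/7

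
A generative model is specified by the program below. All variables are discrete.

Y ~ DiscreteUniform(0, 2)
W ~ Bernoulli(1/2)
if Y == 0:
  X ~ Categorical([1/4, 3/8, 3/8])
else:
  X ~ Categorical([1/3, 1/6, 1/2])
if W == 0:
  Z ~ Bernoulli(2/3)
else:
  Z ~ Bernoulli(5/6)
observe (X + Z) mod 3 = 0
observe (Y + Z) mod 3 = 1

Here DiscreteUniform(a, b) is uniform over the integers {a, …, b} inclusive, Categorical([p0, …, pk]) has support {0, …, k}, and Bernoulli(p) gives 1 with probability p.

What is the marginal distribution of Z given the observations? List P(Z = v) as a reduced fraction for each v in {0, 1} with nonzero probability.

Enumerate traces; 4 have nonzero weight after conditioning:
  (Y=0, W=0, X=2, Z=1) weight 1/24
  (Y=0, W=1, X=2, Z=1) weight 5/96
  (Y=1, W=0, X=0, Z=0) weight 1/54
  (Y=1, W=1, X=0, Z=0) weight 1/108
Group by Z:
  weight(Z=0) = 1/36
  weight(Z=1) = 3/32
Total weight = 1/36 + 3/32 = 35/288
P(Z=0 | obs) = 1/36 / 35/288 = 8/35
P(Z=1 | obs) = 3/32 / 35/288 = 27/35

P(Z=0) = 8/35, P(Z=1) = 27/35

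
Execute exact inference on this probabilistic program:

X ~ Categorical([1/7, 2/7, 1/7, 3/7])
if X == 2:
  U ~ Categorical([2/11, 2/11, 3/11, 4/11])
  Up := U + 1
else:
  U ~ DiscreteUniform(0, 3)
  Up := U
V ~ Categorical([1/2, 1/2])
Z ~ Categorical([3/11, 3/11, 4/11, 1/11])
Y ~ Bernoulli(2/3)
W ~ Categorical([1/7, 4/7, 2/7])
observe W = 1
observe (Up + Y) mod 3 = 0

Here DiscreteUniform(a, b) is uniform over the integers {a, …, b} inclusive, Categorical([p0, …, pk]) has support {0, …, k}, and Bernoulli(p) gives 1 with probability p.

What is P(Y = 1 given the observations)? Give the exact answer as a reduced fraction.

Enumerate traces; 88 have nonzero weight after conditioning:
  (X=0, U=0, V=0, Z=0, Y=0, W=1) weight 1/1078
  (X=0, U=0, V=0, Z=1, Y=0, W=1) weight 1/1078
  (X=0, U=0, V=0, Z=2, Y=0, W=1) weight 2/1617
  (X=0, U=0, V=0, Z=3, Y=0, W=1) weight 1/3234
  (X=0, U=0, V=1, Z=0, Y=0, W=1) weight 1/1078
  (X=0, U=0, V=1, Z=1, Y=0, W=1) weight 1/1078
  (X=0, U=0, V=1, Z=2, Y=0, W=1) weight 2/1617
  (X=0, U=0, V=1, Z=3, Y=0, W=1) weight 1/3234
  (X=0, U=2, V=0, Z=0, Y=1, W=1) weight 1/539
  … 79 more
Group by Y:
  weight(Y=0) = 48/539
  weight(Y=1) = 148/1617
Total weight = 48/539 + 148/1617 = 292/1617
P(Y=0 | obs) = 48/539 / 292/1617 = 36/73
P(Y=1 | obs) = 148/1617 / 292/1617 = 37/73

P(Y = 1 | obs) = 37/73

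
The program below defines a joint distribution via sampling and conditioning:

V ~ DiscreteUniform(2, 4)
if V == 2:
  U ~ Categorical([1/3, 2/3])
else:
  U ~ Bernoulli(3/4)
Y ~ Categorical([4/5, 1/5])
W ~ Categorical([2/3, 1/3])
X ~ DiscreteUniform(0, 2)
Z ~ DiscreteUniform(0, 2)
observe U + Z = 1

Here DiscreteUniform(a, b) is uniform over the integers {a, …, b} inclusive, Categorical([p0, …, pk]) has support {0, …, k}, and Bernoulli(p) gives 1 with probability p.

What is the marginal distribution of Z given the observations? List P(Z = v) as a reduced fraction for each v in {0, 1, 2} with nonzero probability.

P(Z=0) = 13/18, P(Z=1) = 5/18

Enumerate traces; 72 have nonzero weight after conditioning:
  (V=2, U=0, Y=0, W=0, X=0, Z=1) weight 8/1215
  (V=2, U=0, Y=0, W=0, X=1, Z=1) weight 8/1215
  (V=2, U=0, Y=0, W=0, X=2, Z=1) weight 8/1215
  (V=2, U=0, Y=0, W=1, X=0, Z=1) weight 4/1215
  (V=2, U=0, Y=0, W=1, X=1, Z=1) weight 4/1215
  (V=2, U=0, Y=0, W=1, X=2, Z=1) weight 4/1215
  (V=2, U=0, Y=1, W=0, X=0, Z=1) weight 2/1215
  (V=2, U=0, Y=1, W=0, X=1, Z=1) weight 2/1215
  (V=2, U=1, Y=0, W=0, X=0, Z=0) weight 16/1215
  … 63 more
Group by Z:
  weight(Z=0) = 13/54
  weight(Z=1) = 5/54
Total weight = 13/54 + 5/54 = 1/3
P(Z=0 | obs) = 13/54 / 1/3 = 13/18
P(Z=1 | obs) = 5/54 / 1/3 = 5/18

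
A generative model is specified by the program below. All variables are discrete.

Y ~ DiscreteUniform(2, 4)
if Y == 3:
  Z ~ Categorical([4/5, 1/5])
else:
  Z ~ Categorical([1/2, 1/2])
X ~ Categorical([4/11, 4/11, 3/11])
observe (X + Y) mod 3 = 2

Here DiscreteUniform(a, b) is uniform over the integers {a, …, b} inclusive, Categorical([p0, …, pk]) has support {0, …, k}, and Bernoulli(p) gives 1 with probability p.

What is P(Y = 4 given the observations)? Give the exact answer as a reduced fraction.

P(Y = 4 | obs) = 4/11

Enumerate traces; 6 have nonzero weight after conditioning:
  (Y=2, Z=0, X=0) weight 2/33
  (Y=2, Z=1, X=0) weight 2/33
  (Y=3, Z=0, X=2) weight 4/55
  (Y=3, Z=1, X=2) weight 1/55
  (Y=4, Z=0, X=1) weight 2/33
  (Y=4, Z=1, X=1) weight 2/33
Group by Y:
  weight(Y=2) = 4/33
  weight(Y=3) = 1/11
  weight(Y=4) = 4/33
Total weight = 4/33 + 1/11 + 4/33 = 1/3
P(Y=2 | obs) = 4/33 / 1/3 = 4/11
P(Y=3 | obs) = 1/11 / 1/3 = 3/11
P(Y=4 | obs) = 4/33 / 1/3 = 4/11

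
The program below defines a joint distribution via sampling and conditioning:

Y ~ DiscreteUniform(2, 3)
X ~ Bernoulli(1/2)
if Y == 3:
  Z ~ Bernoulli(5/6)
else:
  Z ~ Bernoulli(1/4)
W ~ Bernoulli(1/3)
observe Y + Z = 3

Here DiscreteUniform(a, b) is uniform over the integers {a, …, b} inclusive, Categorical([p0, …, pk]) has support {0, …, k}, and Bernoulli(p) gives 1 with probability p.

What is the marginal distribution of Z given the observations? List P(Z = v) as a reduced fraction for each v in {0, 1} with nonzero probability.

P(Z=0) = 2/5, P(Z=1) = 3/5

Enumerate traces; 8 have nonzero weight after conditioning:
  (Y=2, X=0, Z=1, W=0) weight 1/24
  (Y=2, X=0, Z=1, W=1) weight 1/48
  (Y=2, X=1, Z=1, W=0) weight 1/24
  (Y=2, X=1, Z=1, W=1) weight 1/48
  (Y=3, X=0, Z=0, W=0) weight 1/36
  (Y=3, X=0, Z=0, W=1) weight 1/72
  (Y=3, X=1, Z=0, W=0) weight 1/36
  (Y=3, X=1, Z=0, W=1) weight 1/72
Group by Z:
  weight(Z=0) = 1/12
  weight(Z=1) = 1/8
Total weight = 1/12 + 1/8 = 5/24
P(Z=0 | obs) = 1/12 / 5/24 = 2/5
P(Z=1 | obs) = 1/8 / 5/24 = 3/5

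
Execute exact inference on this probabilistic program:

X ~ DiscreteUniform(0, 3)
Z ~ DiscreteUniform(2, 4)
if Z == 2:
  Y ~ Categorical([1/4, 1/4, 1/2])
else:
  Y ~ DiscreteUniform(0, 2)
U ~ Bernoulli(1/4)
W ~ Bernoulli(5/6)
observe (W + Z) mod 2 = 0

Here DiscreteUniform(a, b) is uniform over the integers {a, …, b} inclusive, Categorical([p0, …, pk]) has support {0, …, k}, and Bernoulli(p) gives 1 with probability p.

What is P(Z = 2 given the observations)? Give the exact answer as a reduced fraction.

P(Z = 2 | obs) = 1/7

Enumerate traces; 72 have nonzero weight after conditioning:
  (X=0, Z=2, Y=0, U=0, W=0) weight 1/384
  (X=0, Z=2, Y=0, U=1, W=0) weight 1/1152
  (X=0, Z=2, Y=1, U=0, W=0) weight 1/384
  (X=0, Z=2, Y=1, U=1, W=0) weight 1/1152
  (X=0, Z=2, Y=2, U=0, W=0) weight 1/192
  (X=0, Z=2, Y=2, U=1, W=0) weight 1/576
  (X=0, Z=3, Y=0, U=0, W=1) weight 5/288
  (X=0, Z=3, Y=0, U=1, W=1) weight 5/864
  (X=0, Z=4, Y=0, U=0, W=0) weight 1/288
  … 63 more
Group by Z:
  weight(Z=2) = 1/18
  weight(Z=3) = 5/18
  weight(Z=4) = 1/18
Total weight = 1/18 + 5/18 + 1/18 = 7/18
P(Z=2 | obs) = 1/18 / 7/18 = 1/7
P(Z=3 | obs) = 5/18 / 7/18 = 5/7
P(Z=4 | obs) = 1/18 / 7/18 = 1/7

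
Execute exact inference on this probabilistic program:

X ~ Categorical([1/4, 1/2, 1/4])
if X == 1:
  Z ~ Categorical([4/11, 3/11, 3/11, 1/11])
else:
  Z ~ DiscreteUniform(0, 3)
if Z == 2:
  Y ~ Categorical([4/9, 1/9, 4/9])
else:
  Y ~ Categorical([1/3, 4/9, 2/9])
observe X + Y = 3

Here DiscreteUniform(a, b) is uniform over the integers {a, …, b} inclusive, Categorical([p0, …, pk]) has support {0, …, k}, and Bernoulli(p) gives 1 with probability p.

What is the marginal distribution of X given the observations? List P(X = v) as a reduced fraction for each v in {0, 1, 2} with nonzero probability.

P(X=1) = 224/367, P(X=2) = 143/367

Enumerate traces; 8 have nonzero weight after conditioning:
  (X=1, Z=0, Y=2) weight 4/99
  (X=1, Z=1, Y=2) weight 1/33
  (X=1, Z=2, Y=2) weight 2/33
  (X=1, Z=3, Y=2) weight 1/99
  (X=2, Z=0, Y=1) weight 1/36
  (X=2, Z=1, Y=1) weight 1/36
  (X=2, Z=2, Y=1) weight 1/144
  (X=2, Z=3, Y=1) weight 1/36
Group by X:
  weight(X=1) = 14/99
  weight(X=2) = 13/144
Total weight = 14/99 + 13/144 = 367/1584
P(X=1 | obs) = 14/99 / 367/1584 = 224/367
P(X=2 | obs) = 13/144 / 367/1584 = 143/367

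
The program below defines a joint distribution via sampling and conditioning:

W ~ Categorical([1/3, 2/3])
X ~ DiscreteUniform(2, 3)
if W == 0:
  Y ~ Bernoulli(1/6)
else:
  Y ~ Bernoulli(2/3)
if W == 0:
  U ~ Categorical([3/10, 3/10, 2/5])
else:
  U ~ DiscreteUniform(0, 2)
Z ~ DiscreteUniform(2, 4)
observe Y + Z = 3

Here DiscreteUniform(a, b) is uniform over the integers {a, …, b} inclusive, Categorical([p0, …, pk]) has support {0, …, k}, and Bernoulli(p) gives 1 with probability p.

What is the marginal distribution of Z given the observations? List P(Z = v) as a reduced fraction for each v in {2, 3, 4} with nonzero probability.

P(Z=2) = 1/2, P(Z=3) = 1/2

Enumerate traces; 24 have nonzero weight after conditioning:
  (W=0, X=2, Y=0, U=0, Z=3) weight 1/72
  (W=0, X=2, Y=0, U=1, Z=3) weight 1/72
  (W=0, X=2, Y=0, U=2, Z=3) weight 1/54
  (W=0, X=2, Y=1, U=0, Z=2) weight 1/360
  (W=0, X=2, Y=1, U=1, Z=2) weight 1/360
  (W=0, X=2, Y=1, U=2, Z=2) weight 1/270
  (W=0, X=3, Y=0, U=0, Z=3) weight 1/72
  (W=0, X=3, Y=0, U=1, Z=3) weight 1/72
  … 16 more
Group by Z:
  weight(Z=2) = 1/6
  weight(Z=3) = 1/6
Total weight = 1/6 + 1/6 = 1/3
P(Z=2 | obs) = 1/6 / 1/3 = 1/2
P(Z=3 | obs) = 1/6 / 1/3 = 1/2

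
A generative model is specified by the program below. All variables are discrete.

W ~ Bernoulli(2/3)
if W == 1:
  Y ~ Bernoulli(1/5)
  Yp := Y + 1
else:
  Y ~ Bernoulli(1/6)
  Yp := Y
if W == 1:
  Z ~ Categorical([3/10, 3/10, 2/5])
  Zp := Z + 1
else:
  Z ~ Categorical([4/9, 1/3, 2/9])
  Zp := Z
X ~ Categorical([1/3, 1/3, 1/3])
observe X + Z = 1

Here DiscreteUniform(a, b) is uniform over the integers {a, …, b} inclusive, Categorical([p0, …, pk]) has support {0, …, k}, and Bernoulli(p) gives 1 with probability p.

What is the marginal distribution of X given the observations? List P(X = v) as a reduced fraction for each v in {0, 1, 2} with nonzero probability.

Enumerate traces; 8 have nonzero weight after conditioning:
  (W=0, Y=0, Z=0, X=1) weight 10/243
  (W=0, Y=0, Z=1, X=0) weight 5/162
  (W=0, Y=1, Z=0, X=1) weight 2/243
  (W=0, Y=1, Z=1, X=0) weight 1/162
  (W=1, Y=0, Z=0, X=1) weight 4/75
  (W=1, Y=0, Z=1, X=0) weight 4/75
  (W=1, Y=1, Z=0, X=1) weight 1/75
  (W=1, Y=1, Z=1, X=0) weight 1/75
Group by X:
  weight(X=0) = 14/135
  weight(X=1) = 47/405
Total weight = 14/135 + 47/405 = 89/405
P(X=0 | obs) = 14/135 / 89/405 = 42/89
P(X=1 | obs) = 47/405 / 89/405 = 47/89

P(X=0) = 42/89, P(X=1) = 47/89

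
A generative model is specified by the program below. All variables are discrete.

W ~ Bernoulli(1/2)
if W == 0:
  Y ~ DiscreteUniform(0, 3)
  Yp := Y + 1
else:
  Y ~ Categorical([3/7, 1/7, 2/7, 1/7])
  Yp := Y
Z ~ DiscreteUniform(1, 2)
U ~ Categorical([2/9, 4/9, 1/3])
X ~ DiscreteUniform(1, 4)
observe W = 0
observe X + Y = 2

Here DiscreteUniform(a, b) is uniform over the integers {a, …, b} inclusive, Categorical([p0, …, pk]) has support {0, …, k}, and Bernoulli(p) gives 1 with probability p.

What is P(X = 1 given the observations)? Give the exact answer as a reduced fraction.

P(X = 1 | obs) = 1/2

Enumerate traces; 12 have nonzero weight after conditioning:
  (W=0, Y=0, Z=1, U=0, X=2) weight 1/288
  (W=0, Y=0, Z=1, U=1, X=2) weight 1/144
  (W=0, Y=0, Z=1, U=2, X=2) weight 1/192
  (W=0, Y=0, Z=2, U=0, X=2) weight 1/288
  (W=0, Y=0, Z=2, U=1, X=2) weight 1/144
  (W=0, Y=0, Z=2, U=2, X=2) weight 1/192
  (W=0, Y=1, Z=1, U=0, X=1) weight 1/288
  (W=0, Y=1, Z=1, U=1, X=1) weight 1/144
  … 4 more
Group by X:
  weight(X=1) = 1/32
  weight(X=2) = 1/32
Total weight = 1/32 + 1/32 = 1/16
P(X=1 | obs) = 1/32 / 1/16 = 1/2
P(X=2 | obs) = 1/32 / 1/16 = 1/2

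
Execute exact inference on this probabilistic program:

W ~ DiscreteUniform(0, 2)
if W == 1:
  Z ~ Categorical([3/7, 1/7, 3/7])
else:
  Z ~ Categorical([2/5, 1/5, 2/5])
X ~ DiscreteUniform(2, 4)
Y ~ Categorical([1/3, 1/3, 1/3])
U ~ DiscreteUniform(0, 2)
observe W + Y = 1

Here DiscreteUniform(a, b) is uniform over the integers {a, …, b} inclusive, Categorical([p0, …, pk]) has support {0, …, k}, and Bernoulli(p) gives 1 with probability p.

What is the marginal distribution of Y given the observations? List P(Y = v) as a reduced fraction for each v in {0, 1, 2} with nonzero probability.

Enumerate traces; 54 have nonzero weight after conditioning:
  (W=0, Z=0, X=2, Y=1, U=0) weight 2/405
  (W=0, Z=0, X=2, Y=1, U=1) weight 2/405
  (W=0, Z=0, X=2, Y=1, U=2) weight 2/405
  (W=0, Z=0, X=3, Y=1, U=0) weight 2/405
  (W=0, Z=0, X=3, Y=1, U=1) weight 2/405
  (W=0, Z=0, X=3, Y=1, U=2) weight 2/405
  (W=0, Z=0, X=4, Y=1, U=0) weight 2/405
  (W=0, Z=0, X=4, Y=1, U=1) weight 2/405
  (W=1, Z=0, X=2, Y=0, U=0) weight 1/189
  … 45 more
Group by Y:
  weight(Y=0) = 1/9
  weight(Y=1) = 1/9
Total weight = 1/9 + 1/9 = 2/9
P(Y=0 | obs) = 1/9 / 2/9 = 1/2
P(Y=1 | obs) = 1/9 / 2/9 = 1/2

P(Y=0) = 1/2, P(Y=1) = 1/2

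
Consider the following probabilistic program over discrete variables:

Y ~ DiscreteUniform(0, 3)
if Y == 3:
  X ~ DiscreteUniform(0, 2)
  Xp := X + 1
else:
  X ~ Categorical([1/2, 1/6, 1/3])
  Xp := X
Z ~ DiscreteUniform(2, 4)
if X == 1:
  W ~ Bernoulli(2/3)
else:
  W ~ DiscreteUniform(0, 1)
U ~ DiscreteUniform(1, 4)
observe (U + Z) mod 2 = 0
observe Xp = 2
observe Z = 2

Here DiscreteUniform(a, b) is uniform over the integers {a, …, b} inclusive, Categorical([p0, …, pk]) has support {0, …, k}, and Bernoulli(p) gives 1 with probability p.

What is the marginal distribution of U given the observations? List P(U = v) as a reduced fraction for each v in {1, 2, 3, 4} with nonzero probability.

P(U=2) = 1/2, P(U=4) = 1/2

Enumerate traces; 16 have nonzero weight after conditioning:
  (Y=0, X=2, Z=2, W=0, U=2) weight 1/288
  (Y=0, X=2, Z=2, W=0, U=4) weight 1/288
  (Y=0, X=2, Z=2, W=1, U=2) weight 1/288
  (Y=0, X=2, Z=2, W=1, U=4) weight 1/288
  (Y=1, X=2, Z=2, W=0, U=2) weight 1/288
  (Y=1, X=2, Z=2, W=0, U=4) weight 1/288
  (Y=1, X=2, Z=2, W=1, U=2) weight 1/288
  (Y=1, X=2, Z=2, W=1, U=4) weight 1/288
  … 8 more
Group by U:
  weight(U=2) = 1/36
  weight(U=4) = 1/36
Total weight = 1/36 + 1/36 = 1/18
P(U=2 | obs) = 1/36 / 1/18 = 1/2
P(U=4 | obs) = 1/36 / 1/18 = 1/2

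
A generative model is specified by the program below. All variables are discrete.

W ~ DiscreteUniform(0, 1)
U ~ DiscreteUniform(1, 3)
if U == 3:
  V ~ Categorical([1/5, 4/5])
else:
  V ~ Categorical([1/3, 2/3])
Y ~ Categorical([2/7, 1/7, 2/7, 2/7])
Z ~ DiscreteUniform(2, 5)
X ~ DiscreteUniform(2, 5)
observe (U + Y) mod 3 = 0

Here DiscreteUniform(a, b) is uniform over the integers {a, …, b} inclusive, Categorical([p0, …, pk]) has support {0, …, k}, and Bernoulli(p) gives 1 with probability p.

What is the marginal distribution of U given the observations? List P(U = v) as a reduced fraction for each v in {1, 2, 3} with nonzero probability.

Enumerate traces; 256 have nonzero weight after conditioning:
  (W=0, U=1, V=0, Y=2, Z=2, X=2) weight 1/1008
  (W=0, U=1, V=0, Y=2, Z=2, X=3) weight 1/1008
  (W=0, U=1, V=0, Y=2, Z=2, X=4) weight 1/1008
  (W=0, U=1, V=0, Y=2, Z=2, X=5) weight 1/1008
  (W=0, U=1, V=0, Y=2, Z=3, X=2) weight 1/1008
  (W=0, U=1, V=0, Y=2, Z=3, X=3) weight 1/1008
  (W=0, U=1, V=0, Y=2, Z=3, X=4) weight 1/1008
  (W=0, U=1, V=0, Y=2, Z=3, X=5) weight 1/1008
  (W=0, U=2, V=0, Y=1, Z=2, X=2) weight 1/2016
  (W=0, U=3, V=0, Y=0, Z=2, X=2) weight 1/1680
  … 246 more
Group by U:
  weight(U=1) = 2/21
  weight(U=2) = 1/21
  weight(U=3) = 4/21
Total weight = 2/21 + 1/21 + 4/21 = 1/3
P(U=1 | obs) = 2/21 / 1/3 = 2/7
P(U=2 | obs) = 1/21 / 1/3 = 1/7
P(U=3 | obs) = 4/21 / 1/3 = 4/7

P(U=1) = 2/7, P(U=2) = 1/7, P(U=3) = 4/7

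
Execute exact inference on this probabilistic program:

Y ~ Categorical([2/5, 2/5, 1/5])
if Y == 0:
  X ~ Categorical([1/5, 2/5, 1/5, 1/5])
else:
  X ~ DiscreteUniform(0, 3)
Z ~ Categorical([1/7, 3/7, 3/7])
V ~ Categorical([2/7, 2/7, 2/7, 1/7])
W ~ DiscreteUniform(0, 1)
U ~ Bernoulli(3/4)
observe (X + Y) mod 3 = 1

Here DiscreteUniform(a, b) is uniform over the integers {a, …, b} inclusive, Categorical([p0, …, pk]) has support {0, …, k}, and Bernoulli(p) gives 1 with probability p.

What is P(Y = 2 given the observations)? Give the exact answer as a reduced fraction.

Enumerate traces; 192 have nonzero weight after conditioning:
  (Y=0, X=1, Z=0, V=0, W=0, U=0) weight 1/1225
  (Y=0, X=1, Z=0, V=0, W=0, U=1) weight 3/1225
  (Y=0, X=1, Z=0, V=0, W=1, U=0) weight 1/1225
  (Y=0, X=1, Z=0, V=0, W=1, U=1) weight 3/1225
  (Y=0, X=1, Z=0, V=1, W=0, U=0) weight 1/1225
  (Y=0, X=1, Z=0, V=1, W=0, U=1) weight 3/1225
  (Y=0, X=1, Z=0, V=1, W=1, U=0) weight 1/1225
  (Y=0, X=1, Z=0, V=1, W=1, U=1) weight 3/1225
  (Y=1, X=0, Z=0, V=0, W=0, U=0) weight 1/1960
  (Y=2, X=2, Z=0, V=0, W=0, U=0) weight 1/3920
  … 182 more
Group by Y:
  weight(Y=0) = 4/25
  weight(Y=1) = 1/5
  weight(Y=2) = 1/20
Total weight = 4/25 + 1/5 + 1/20 = 41/100
P(Y=0 | obs) = 4/25 / 41/100 = 16/41
P(Y=1 | obs) = 1/5 / 41/100 = 20/41
P(Y=2 | obs) = 1/20 / 41/100 = 5/41

P(Y = 2 | obs) = 5/41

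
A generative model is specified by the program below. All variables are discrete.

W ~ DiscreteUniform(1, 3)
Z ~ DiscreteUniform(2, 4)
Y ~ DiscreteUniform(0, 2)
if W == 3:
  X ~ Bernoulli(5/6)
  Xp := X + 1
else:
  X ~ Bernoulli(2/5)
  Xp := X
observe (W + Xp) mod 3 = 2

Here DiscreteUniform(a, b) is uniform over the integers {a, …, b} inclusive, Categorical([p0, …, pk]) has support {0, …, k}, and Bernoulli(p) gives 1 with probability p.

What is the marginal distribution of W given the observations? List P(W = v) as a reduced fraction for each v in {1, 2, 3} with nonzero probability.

Enumerate traces; 27 have nonzero weight after conditioning:
  (W=1, Z=2, Y=0, X=1) weight 2/135
  (W=1, Z=2, Y=1, X=1) weight 2/135
  (W=1, Z=2, Y=2, X=1) weight 2/135
  (W=1, Z=3, Y=0, X=1) weight 2/135
  (W=1, Z=3, Y=1, X=1) weight 2/135
  (W=1, Z=3, Y=2, X=1) weight 2/135
  (W=1, Z=4, Y=0, X=1) weight 2/135
  (W=1, Z=4, Y=1, X=1) weight 2/135
  (W=2, Z=2, Y=0, X=0) weight 1/45
  (W=3, Z=2, Y=0, X=1) weight 5/162
  … 17 more
Group by W:
  weight(W=1) = 2/15
  weight(W=2) = 1/5
  weight(W=3) = 5/18
Total weight = 2/15 + 1/5 + 5/18 = 11/18
P(W=1 | obs) = 2/15 / 11/18 = 12/55
P(W=2 | obs) = 1/5 / 11/18 = 18/55
P(W=3 | obs) = 5/18 / 11/18 = 5/11

P(W=1) = 12/55, P(W=2) = 18/55, P(W=3) = 5/11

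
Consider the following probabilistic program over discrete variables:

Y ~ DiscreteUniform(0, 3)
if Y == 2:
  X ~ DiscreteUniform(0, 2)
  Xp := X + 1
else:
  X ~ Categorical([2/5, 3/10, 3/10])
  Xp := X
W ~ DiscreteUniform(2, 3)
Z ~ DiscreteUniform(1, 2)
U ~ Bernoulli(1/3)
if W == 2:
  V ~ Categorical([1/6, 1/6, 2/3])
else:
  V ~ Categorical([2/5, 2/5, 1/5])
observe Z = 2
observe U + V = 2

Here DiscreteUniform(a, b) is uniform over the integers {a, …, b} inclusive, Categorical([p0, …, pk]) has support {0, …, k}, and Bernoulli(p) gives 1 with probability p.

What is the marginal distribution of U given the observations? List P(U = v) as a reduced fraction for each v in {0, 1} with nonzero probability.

Enumerate traces; 48 have nonzero weight after conditioning:
  (Y=0, X=0, W=2, Z=2, U=0, V=2) weight 1/90
  (Y=0, X=0, W=2, Z=2, U=1, V=1) weight 1/720
  (Y=0, X=0, W=3, Z=2, U=0, V=2) weight 1/300
  (Y=0, X=0, W=3, Z=2, U=1, V=1) weight 1/300
  (Y=0, X=1, W=2, Z=2, U=0, V=2) weight 1/120
  (Y=0, X=1, W=2, Z=2, U=1, V=1) weight 1/960
  (Y=0, X=1, W=3, Z=2, U=0, V=2) weight 1/400
  (Y=0, X=1, W=3, Z=2, U=1, V=1) weight 1/400
  … 40 more
Group by U:
  weight(U=0) = 13/90
  weight(U=1) = 17/360
Total weight = 13/90 + 17/360 = 23/120
P(U=0 | obs) = 13/90 / 23/120 = 52/69
P(U=1 | obs) = 17/360 / 23/120 = 17/69

P(U=0) = 52/69, P(U=1) = 17/69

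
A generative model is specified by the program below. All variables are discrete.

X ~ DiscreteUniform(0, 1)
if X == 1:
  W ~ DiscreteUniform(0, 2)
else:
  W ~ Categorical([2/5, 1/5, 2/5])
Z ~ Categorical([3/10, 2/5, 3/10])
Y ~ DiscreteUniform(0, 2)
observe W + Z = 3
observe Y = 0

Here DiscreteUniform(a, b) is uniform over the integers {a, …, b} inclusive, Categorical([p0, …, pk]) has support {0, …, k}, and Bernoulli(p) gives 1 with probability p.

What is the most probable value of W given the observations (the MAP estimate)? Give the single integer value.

Enumerate traces; 4 have nonzero weight after conditioning:
  (X=0, W=1, Z=2, Y=0) weight 1/100
  (X=0, W=2, Z=1, Y=0) weight 2/75
  (X=1, W=1, Z=2, Y=0) weight 1/60
  (X=1, W=2, Z=1, Y=0) weight 1/45
Group by W:
  weight(W=1) = 2/75
  weight(W=2) = 11/225
Total weight = 2/75 + 11/225 = 17/225
P(W=1 | obs) = 2/75 / 17/225 = 6/17
P(W=2 | obs) = 11/225 / 17/225 = 11/17
argmax = 2

argmax_v P(W = v | obs) = 2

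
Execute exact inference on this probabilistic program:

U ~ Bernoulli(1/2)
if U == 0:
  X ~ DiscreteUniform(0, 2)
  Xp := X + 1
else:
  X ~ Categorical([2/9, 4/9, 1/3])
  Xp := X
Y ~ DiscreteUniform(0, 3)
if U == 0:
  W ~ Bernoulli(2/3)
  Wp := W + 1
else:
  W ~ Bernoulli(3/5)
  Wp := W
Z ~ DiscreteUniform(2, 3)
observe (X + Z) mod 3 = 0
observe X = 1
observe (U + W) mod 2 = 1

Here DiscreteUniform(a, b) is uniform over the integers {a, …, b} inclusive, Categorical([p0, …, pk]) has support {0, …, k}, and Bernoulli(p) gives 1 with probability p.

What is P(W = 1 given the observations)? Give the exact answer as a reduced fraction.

Enumerate traces; 8 have nonzero weight after conditioning:
  (U=0, X=1, Y=0, W=1, Z=2) weight 1/72
  (U=0, X=1, Y=1, W=1, Z=2) weight 1/72
  (U=0, X=1, Y=2, W=1, Z=2) weight 1/72
  (U=0, X=1, Y=3, W=1, Z=2) weight 1/72
  (U=1, X=1, Y=0, W=0, Z=2) weight 1/90
  (U=1, X=1, Y=1, W=0, Z=2) weight 1/90
  (U=1, X=1, Y=2, W=0, Z=2) weight 1/90
  (U=1, X=1, Y=3, W=0, Z=2) weight 1/90
Group by W:
  weight(W=0) = 2/45
  weight(W=1) = 1/18
Total weight = 2/45 + 1/18 = 1/10
P(W=0 | obs) = 2/45 / 1/10 = 4/9
P(W=1 | obs) = 1/18 / 1/10 = 5/9

P(W = 1 | obs) = 5/9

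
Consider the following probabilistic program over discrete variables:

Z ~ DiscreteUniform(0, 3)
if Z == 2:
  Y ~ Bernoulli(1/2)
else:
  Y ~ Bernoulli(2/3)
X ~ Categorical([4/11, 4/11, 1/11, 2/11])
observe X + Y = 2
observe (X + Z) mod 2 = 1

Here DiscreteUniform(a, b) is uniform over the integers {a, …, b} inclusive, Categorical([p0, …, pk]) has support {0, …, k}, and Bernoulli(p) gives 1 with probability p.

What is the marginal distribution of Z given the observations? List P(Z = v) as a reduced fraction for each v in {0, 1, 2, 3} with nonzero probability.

Enumerate traces; 4 have nonzero weight after conditioning:
  (Z=0, Y=1, X=1) weight 2/33
  (Z=1, Y=0, X=2) weight 1/132
  (Z=2, Y=1, X=1) weight 1/22
  (Z=3, Y=0, X=2) weight 1/132
Group by Z:
  weight(Z=0) = 2/33
  weight(Z=1) = 1/132
  weight(Z=2) = 1/22
  weight(Z=3) = 1/132
Total weight = 2/33 + 1/132 + 1/22 + 1/132 = 4/33
P(Z=0 | obs) = 2/33 / 4/33 = 1/2
P(Z=1 | obs) = 1/132 / 4/33 = 1/16
P(Z=2 | obs) = 1/22 / 4/33 = 3/8
P(Z=3 | obs) = 1/132 / 4/33 = 1/16

P(Z=0) = 1/2, P(Z=1) = 1/16, P(Z=2) = 3/8, P(Z=3) = 1/16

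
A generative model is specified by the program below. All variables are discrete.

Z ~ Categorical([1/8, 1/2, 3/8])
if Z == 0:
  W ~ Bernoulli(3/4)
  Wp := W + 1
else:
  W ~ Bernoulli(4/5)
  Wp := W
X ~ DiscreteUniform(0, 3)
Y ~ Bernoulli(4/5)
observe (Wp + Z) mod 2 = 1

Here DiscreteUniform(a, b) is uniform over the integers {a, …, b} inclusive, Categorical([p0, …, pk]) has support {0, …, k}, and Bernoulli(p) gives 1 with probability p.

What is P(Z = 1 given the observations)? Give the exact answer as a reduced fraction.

Enumerate traces; 24 have nonzero weight after conditioning:
  (Z=0, W=0, X=0, Y=0) weight 1/640
  (Z=0, W=0, X=0, Y=1) weight 1/160
  (Z=0, W=0, X=1, Y=0) weight 1/640
  (Z=0, W=0, X=1, Y=1) weight 1/160
  (Z=0, W=0, X=2, Y=0) weight 1/640
  (Z=0, W=0, X=2, Y=1) weight 1/160
  (Z=0, W=0, X=3, Y=0) weight 1/640
  (Z=0, W=0, X=3, Y=1) weight 1/160
  (Z=1, W=0, X=0, Y=0) weight 1/200
  (Z=2, W=1, X=0, Y=0) weight 3/200
  … 14 more
Group by Z:
  weight(Z=0) = 1/32
  weight(Z=1) = 1/10
  weight(Z=2) = 3/10
Total weight = 1/32 + 1/10 + 3/10 = 69/160
P(Z=0 | obs) = 1/32 / 69/160 = 5/69
P(Z=1 | obs) = 1/10 / 69/160 = 16/69
P(Z=2 | obs) = 3/10 / 69/160 = 16/23

P(Z = 1 | obs) = 16/69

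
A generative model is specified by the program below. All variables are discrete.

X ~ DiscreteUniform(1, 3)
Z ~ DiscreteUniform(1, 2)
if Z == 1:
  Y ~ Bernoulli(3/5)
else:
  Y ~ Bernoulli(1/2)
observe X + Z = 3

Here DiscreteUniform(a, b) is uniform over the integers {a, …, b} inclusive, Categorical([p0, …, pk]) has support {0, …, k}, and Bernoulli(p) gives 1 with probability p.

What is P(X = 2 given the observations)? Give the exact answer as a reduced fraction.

P(X = 2 | obs) = 1/2

Enumerate traces; 4 have nonzero weight after conditioning:
  (X=1, Z=2, Y=0) weight 1/12
  (X=1, Z=2, Y=1) weight 1/12
  (X=2, Z=1, Y=0) weight 1/15
  (X=2, Z=1, Y=1) weight 1/10
Group by X:
  weight(X=1) = 1/6
  weight(X=2) = 1/6
Total weight = 1/6 + 1/6 = 1/3
P(X=1 | obs) = 1/6 / 1/3 = 1/2
P(X=2 | obs) = 1/6 / 1/3 = 1/2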